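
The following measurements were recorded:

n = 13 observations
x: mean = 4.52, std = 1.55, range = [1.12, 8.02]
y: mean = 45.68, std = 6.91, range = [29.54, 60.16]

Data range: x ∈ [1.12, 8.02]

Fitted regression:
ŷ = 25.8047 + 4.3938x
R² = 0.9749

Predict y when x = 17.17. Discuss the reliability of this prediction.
ŷ = 101.2462, but this is extrapolation (above the data range [1.12, 8.02]) and may be unreliable.

Prediction calculation:
ŷ = 25.8047 + 4.3938 × 17.17
ŷ = 101.2462

Reliability:
- Data range: x ∈ [1.12, 8.02]
- Prediction point: x = 17.17 is 9.15 units above the observed range → this is EXTRAPOLATION, not interpolation

Why that matters here:
- Real relationships often flatten, saturate, or turn nonlinear at extremes
- The linear relationship may not hold outside the observed range
- There are no observations near this x to validate the fitted line there

A defensible statement: 'if the linear trend continued to x = 17.17, y would be about 101.2462' — the premise is untested.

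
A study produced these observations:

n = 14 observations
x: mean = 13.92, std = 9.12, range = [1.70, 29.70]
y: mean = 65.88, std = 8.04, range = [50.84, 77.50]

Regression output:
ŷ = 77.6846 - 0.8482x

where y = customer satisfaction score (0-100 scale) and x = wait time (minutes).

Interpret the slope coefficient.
On average, satisfaction score is about 0.8482 points lower for every extra minute of wait time.

The slope β₁ = -0.8482 gives the rate at which the fitted satisfaction score changes with wait time.

Interpretation:
- Wait time up by 1 minute → predicted satisfaction score decreases by 0.8482 points
- This is a linear approximation: the same per-unit change is assumed across the whole observed x range
- The sign (−) gives the direction; the magnitude 0.8482 gives the size of the effect per minute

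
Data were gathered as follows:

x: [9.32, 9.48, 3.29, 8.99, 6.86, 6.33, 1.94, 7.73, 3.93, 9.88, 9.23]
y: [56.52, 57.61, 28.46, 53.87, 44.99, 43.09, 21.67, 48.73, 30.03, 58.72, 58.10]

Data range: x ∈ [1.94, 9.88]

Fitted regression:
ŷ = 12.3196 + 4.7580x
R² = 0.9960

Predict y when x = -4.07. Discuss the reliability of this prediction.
ŷ = -7.0455 (extrapolation — x = -4.07 lies outside [1.94, 9.88], so reliability is low).

Prediction calculation:
ŷ = 12.3196 + 4.7580 × (-4.07)
ŷ = -7.0455

Reliability:
- Data range: x ∈ [1.94, 9.88]
- Prediction point: x = -4.07 is 6.01 units below the observed range → this is EXTRAPOLATION, not interpolation

Why that matters here:
- There are no observations near this x to validate the fitted line there
- Real relationships often flatten, saturate, or turn nonlinear at extremes

The R² = 0.9960 only validates the fit within [1.94, 9.88]; treat ŷ = -7.0455 with caution.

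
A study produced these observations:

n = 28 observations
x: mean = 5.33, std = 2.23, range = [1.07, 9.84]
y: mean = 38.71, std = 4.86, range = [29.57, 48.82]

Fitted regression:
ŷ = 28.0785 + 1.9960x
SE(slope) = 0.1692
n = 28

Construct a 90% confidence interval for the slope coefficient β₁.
The 90% CI for β₁ is (1.7074, 2.2846)

Confidence interval for the slope:

The 90% CI for β₁ is: β̂₁ ± t*(α/2, n-2) × SE(β̂₁)

Step 1: Find critical t-value
- Confidence level = 0.9
- Degrees of freedom = n - 2 = 28 - 2 = 26
- t*(α/2, 26) = 1.7056

Step 2: Calculate margin of error
Margin = 1.7056 × 0.1692 = 0.2886

Step 3: Construct interval
CI = 1.9960 ± 0.2886
CI = (1.7074, 2.2846)

Interpretation: intervals built this way capture the true β₁ in 90% of repeated samples; here the plausible range for the per-unit effect of x on y is 1.7074 to 2.2846.
Both endpoints are positive, so the data support a genuinely positive slope at this confidence level.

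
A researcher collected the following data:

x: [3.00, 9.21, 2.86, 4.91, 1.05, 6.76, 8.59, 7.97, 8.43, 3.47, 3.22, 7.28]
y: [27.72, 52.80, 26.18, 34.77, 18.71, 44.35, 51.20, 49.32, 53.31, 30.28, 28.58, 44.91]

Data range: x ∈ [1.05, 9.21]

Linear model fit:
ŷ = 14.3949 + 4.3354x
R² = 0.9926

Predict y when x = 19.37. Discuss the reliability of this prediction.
The equation gives ŷ = 98.3716; however x = 19.37 is 10.16 units above the observed range, so this extrapolated value should not be trusted.

Prediction calculation:
ŷ = 14.3949 + 4.3354 × 19.37
ŷ = 98.3716

Reliability:
- Data range: x ∈ [1.05, 9.21]
- Prediction point: x = 19.37 is 10.16 units above the observed range → this is EXTRAPOLATION, not interpolation

Why that matters here:
- The standard error of prediction grows with (x − x̄)², and x = 19.37 is far from x̄ = 5.56
- Real relationships often flatten, saturate, or turn nonlinear at extremes

Report the number if required, but flag clearly that it is an extrapolation.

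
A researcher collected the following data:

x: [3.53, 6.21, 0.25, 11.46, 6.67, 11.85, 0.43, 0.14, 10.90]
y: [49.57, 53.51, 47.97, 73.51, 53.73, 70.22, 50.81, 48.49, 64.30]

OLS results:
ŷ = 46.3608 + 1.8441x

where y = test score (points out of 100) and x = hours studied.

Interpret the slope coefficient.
An increase of one hour in study time is associated with a 1.8441 points increase in predicted test score.

The slope coefficient β₁ = 1.8441 represents the marginal effect of study time on test score.

Interpretation:
- Study time up by 1 hour → predicted test score increases by 1.8441 points
- This is a linear approximation: the same per-unit change is assumed across the whole observed x range
- The sign (+) gives the direction; the magnitude 1.8441 gives the size of the effect per hour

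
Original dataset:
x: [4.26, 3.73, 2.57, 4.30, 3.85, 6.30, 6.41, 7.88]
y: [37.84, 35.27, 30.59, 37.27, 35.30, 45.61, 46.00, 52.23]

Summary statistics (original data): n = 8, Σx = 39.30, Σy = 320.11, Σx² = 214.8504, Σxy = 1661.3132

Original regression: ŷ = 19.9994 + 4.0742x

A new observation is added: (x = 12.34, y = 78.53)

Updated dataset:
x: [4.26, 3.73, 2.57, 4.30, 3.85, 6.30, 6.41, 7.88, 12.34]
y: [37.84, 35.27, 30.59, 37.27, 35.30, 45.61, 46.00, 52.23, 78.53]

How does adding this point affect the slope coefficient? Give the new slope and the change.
New slope β₁ = 4.8437 versus 4.0742 before: a change of +0.7695 (+18.9%).

x = 12.34 lies well outside the original x-range [2.57, 7.88] (x̄ ≈ 4.91), so this observation has high leverage and can move the slope substantially.

Step 1: Update the sums with the new point (n goes from 8 to 9)
Σx  = 39.30 + 12.34 = 51.64
Σy  = 320.11 + 78.53 = 398.64
Σx² = 214.8504 + 12.34² = 214.8504 + 152.2756 = 367.1260
Σxy = 1661.3132 + 12.34×78.53 = 1661.3132 + 969.0602 = 2630.3734

Step 2: Recompute the slope with b₁ = (nΣxy − ΣxΣy) / (nΣx² − (Σx)²)
Numerator   = 9×2630.3734 − 51.64×398.64 = 23673.3606 − 20585.7696 = 3087.5910
Denominator = 9×367.1260 − 51.64² = 3304.1340 − 2666.6896 = 637.4444
b₁(new) = 3087.5910 / 637.4444 = 4.8437

(Same formula on the original sums: (8×1661.3132 − 39.30×320.11) / (8×214.8504 − 39.30²) = 710.1826 / 174.3132 = 4.0742, matching the given fit.)

Step 3: Change in slope
Δβ₁ = 4.8437 − 4.0742 = +0.7695
Relative change = +0.7695 / 4.0742 × 100% = +18.9%
→ the slope increases when the point is added.

Because the point sits above the extension of the original line at a high-leverage x, it tilts the fit up.
In practice: examine leverage (hᵢ) and Cook's distance rather than deleting it automatically; check such a point for data-entry or measurement error.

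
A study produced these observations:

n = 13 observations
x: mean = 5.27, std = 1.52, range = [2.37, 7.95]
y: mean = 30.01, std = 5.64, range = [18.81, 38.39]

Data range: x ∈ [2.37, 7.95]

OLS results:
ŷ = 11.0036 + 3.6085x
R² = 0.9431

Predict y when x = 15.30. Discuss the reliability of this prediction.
ŷ = 66.2137, but this is extrapolation (above the data range [2.37, 7.95]) and may be unreliable.

Prediction calculation:
ŷ = 11.0036 + 3.6085 × 15.30
ŷ = 66.2137

Reliability:
- Data range: x ∈ [2.37, 7.95]
- Prediction point: x = 15.30 is 7.35 units above the observed range → this is EXTRAPOLATION, not interpolation

Why that matters here:
- R² describes fit only over the sampled x values; it says nothing about behaviour beyond them
- There are no observations near this x to validate the fitted line there

A defensible statement: 'if the linear trend continued to x = 15.30, y would be about 66.2137' — the premise is untested.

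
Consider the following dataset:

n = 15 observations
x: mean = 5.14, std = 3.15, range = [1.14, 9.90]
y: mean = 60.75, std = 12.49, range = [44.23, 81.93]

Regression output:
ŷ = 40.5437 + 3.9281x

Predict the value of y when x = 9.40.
ŷ = 77.4678

To predict y for x = 9.40, substitute into the regression equation:

ŷ = 40.5437 + 3.9281 × 9.40
ŷ = 40.5437 + 36.9241
ŷ = 77.4678

This is the fitted mean response at that x — an individual observation would come with a wider prediction interval.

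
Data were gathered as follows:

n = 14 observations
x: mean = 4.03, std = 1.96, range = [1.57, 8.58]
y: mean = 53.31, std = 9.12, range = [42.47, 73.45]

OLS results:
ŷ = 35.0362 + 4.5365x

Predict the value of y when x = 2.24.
ŷ = 45.1980

x = 2.24 lies inside the observed range [1.57, 8.58], so the fitted equation applies directly:

ŷ = 35.0362 + 4.5365 × 2.24
ŷ = 35.0362 + 10.1618
ŷ = 45.1980

This is a point prediction; actual observations scatter around it by roughly the residual standard deviation.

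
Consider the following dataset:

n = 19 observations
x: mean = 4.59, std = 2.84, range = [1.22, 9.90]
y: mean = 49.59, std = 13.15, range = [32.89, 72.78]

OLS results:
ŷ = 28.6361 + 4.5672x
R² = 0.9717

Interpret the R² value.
About 97.17% of the variability in y is accounted for by the regression on x (R² = 0.9717) — a strong linear fit.

The coefficient of determination R² is the fraction of the total variation in y that the fitted line accounts for.

Here R² = 0.9717:
- Explained: 97.17% of the variation in y
- Unexplained (residual): 100% − 97.17% = 2.83%
- Rule of thumb (below 0.3 weak; 0.3 to below 0.7 moderate; 0.7 and above strong) → strong

Equivalently, for simple linear regression R² = r², so |r| = √0.9717 ≈ 0.9857.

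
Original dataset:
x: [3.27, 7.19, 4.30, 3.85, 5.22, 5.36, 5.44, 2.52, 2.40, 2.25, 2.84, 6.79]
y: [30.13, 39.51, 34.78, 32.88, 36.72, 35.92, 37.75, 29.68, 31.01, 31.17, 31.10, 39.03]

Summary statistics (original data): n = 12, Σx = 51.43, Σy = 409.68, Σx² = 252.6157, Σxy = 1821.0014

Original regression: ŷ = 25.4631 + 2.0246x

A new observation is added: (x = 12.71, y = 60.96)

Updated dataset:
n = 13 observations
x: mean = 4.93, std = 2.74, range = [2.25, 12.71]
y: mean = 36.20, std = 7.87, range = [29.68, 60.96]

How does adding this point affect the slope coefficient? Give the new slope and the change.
New slope β₁ = 2.8017 versus 2.0246 before: a change of +0.7771 (+38.4%).

x = 12.71 lies well outside the original x-range [2.25, 7.19] (x̄ ≈ 4.29), so this observation has high leverage and can move the slope substantially.

Step 1: Update the sums with the new point (n goes from 12 to 13)
Σx  = 51.43 + 12.71 = 64.14
Σy  = 409.68 + 60.96 = 470.64
Σx² = 252.6157 + 12.71² = 252.6157 + 161.5441 = 414.1598
Σxy = 1821.0014 + 12.71×60.96 = 1821.0014 + 774.8016 = 2595.8030

Step 2: Recompute the slope with b₁ = (nΣxy − ΣxΣy) / (nΣx² − (Σx)²)
Numerator   = 13×2595.8030 − 64.14×470.64 = 33745.4390 − 30186.8496 = 3558.5894
Denominator = 13×414.1598 − 64.14² = 5384.0774 − 4113.9396 = 1270.1378
b₁(new) = 3558.5894 / 1270.1378 = 2.8017

(Same formula on the original sums: (12×1821.0014 − 51.43×409.68) / (12×252.6157 − 51.43²) = 782.1744 / 386.3435 = 2.0246, matching the given fit.)

Step 3: Change in slope
Δβ₁ = 2.8017 − 2.0246 = +0.7771
Relative change = +0.7771 / 2.0246 × 100% = +38.4%
→ the slope increases when the point is added.

A high-leverage point only changes the slope if it is off the original line; here y = 60.96 is above the original trend, so the slope increases.
In practice: examine leverage (hᵢ) and Cook's distance rather than deleting it automatically; investigate whether it comes from the same population as the rest of the sample.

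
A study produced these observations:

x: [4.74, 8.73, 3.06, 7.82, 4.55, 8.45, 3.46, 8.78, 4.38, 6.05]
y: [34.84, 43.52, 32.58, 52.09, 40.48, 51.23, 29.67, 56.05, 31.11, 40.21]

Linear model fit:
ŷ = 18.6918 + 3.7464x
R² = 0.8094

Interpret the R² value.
About 80.94% of the variability in y is accounted for by the regression on x (R² = 0.8094) — a strong linear fit.

The coefficient of determination R² is the fraction of the total variation in y that the fitted line accounts for.

Here R² = 0.8094:
- Explained: 80.94% of the variation in y
- Unexplained (residual): 100% − 80.94% = 19.06%
- Rule of thumb (below 0.3 weak; 0.3 to below 0.7 moderate; 0.7 and above strong) → strong

Calculation: R² = 1 − (SS_res / SS_tot), where SS_res is the sum of squared residuals and SS_tot the total sum of squares.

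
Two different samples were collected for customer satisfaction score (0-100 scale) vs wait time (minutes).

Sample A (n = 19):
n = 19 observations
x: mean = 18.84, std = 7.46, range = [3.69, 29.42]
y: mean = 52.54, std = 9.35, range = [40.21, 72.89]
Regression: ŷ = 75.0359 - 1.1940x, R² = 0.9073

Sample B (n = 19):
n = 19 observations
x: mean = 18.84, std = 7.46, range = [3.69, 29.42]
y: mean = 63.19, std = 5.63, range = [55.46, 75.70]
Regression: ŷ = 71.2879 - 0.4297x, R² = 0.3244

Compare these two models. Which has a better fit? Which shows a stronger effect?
Model A has the better fit (R² = 0.9073 vs 0.3244). Model A shows the stronger effect (|β₁| = 1.1940 vs 0.4297).

Model Comparison:

Fit — compare R²:
- Model A: R² = 0.9073 → 90.73% of variance in satisfaction score explained
- Model B: R² = 0.3244 → 32.44% of variance in satisfaction score explained
- 0.9073 > 0.3244 → Model A has the better fit

Effect size (slope magnitude):
- Model A: β₁ = -1.1940 → predicted satisfaction score falls 1.1940 points per additional minute of wait time
- Model B: β₁ = -0.4297 → predicted satisfaction score falls 0.4297 points per additional minute of wait time
- |-1.1940| > |-0.4297| → Model A shows the stronger marginal effect

Note: The two samples could reflect different populations, time periods, or measurement quality.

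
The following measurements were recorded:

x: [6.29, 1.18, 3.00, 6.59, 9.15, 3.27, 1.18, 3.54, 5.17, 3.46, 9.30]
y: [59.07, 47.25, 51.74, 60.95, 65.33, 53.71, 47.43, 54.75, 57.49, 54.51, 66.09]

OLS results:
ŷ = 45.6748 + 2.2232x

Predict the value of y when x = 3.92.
ŷ = 54.3897

x = 3.92 lies inside the observed range [1.18, 9.30], so the fitted equation applies directly:

ŷ = 45.6748 + 2.2232 × 3.92
ŷ = 45.6748 + 8.7149
ŷ = 54.3897

This is a point prediction; actual observations scatter around it by roughly the residual standard deviation.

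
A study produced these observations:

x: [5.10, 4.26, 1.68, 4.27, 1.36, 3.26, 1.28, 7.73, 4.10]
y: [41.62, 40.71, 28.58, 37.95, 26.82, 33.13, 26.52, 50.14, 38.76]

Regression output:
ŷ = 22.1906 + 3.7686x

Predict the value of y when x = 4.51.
ŷ = 39.1870

To predict y for x = 4.51, substitute into the regression equation:

ŷ = 22.1906 + 3.7686 × 4.51
ŷ = 22.1906 + 16.9964
ŷ = 39.1870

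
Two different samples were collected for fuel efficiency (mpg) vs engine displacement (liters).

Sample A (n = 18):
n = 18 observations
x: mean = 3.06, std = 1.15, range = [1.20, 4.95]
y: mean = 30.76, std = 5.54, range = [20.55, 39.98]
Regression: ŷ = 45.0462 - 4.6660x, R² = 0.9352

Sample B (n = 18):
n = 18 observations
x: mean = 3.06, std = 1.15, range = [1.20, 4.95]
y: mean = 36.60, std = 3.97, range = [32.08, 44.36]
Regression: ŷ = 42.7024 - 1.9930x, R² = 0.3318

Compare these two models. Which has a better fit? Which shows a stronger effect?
Model A has the better fit (R² = 0.9352 vs 0.3318). Model A shows the stronger effect (|β₁| = 4.6660 vs 1.9930).

Model Comparison:

Fit — compare R²:
- Model A: R² = 0.9352 → 93.52% of variance in fuel efficiency explained
- Model B: R² = 0.3318 → 33.18% of variance in fuel efficiency explained
- 0.9352 > 0.3318 → Model A has the better fit

Effect size (slope magnitude):
- Model A: β₁ = -4.6660 → predicted fuel efficiency falls 4.6660 mpg per additional liter of engine displacement
- Model B: β₁ = -1.9930 → predicted fuel efficiency falls 1.9930 mpg per additional liter of engine displacement
- |-4.6660| > |-1.9930| → Model A shows the stronger marginal effect

Note: A better fit (higher R²) doesn't necessarily mean a more important relationship.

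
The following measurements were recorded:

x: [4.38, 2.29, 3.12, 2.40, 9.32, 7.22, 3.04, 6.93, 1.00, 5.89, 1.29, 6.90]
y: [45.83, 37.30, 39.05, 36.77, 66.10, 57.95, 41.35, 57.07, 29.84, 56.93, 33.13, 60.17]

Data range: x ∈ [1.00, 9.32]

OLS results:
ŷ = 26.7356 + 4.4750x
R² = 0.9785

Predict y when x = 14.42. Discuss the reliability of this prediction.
The equation gives ŷ = 91.2651; however x = 14.42 is 5.10 units above the observed range, so this extrapolated value should not be trusted.

Prediction calculation:
ŷ = 26.7356 + 4.4750 × 14.42
ŷ = 91.2651

Reliability:
- Data range: x ∈ [1.00, 9.32]
- Prediction point: x = 14.42 is 5.10 units above the observed range → this is EXTRAPOLATION, not interpolation

Why that matters here:
- There are no observations near this x to validate the fitted line there
- Real relationships often flatten, saturate, or turn nonlinear at extremes

Report the number if required, but flag clearly that it is an extrapolation.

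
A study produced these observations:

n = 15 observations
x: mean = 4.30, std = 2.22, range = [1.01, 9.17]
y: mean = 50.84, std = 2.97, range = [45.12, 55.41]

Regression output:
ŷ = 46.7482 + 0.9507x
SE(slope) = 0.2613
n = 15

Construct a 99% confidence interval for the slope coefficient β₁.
The 99% CI for β₁ is (0.1636, 1.7378)

Confidence interval for the slope:

The 99% CI for β₁ is: β̂₁ ± t*(α/2, n-2) × SE(β̂₁)

Step 1: Find critical t-value
- Confidence level = 0.99
- Degrees of freedom = n - 2 = 15 - 2 = 13
- t*(α/2, 13) = 3.0123

Step 2: Calculate margin of error
Margin = 3.0123 × 0.2613 = 0.7871

Step 3: Construct interval
CI = 0.9507 ± 0.7871
CI = (0.1636, 1.7378)

Interpretation: We are 99% confident that the true slope β₁ lies between 0.1636 and 1.7378.
Since 0 is outside the interval, a two-sided test at α = 0.01 would reject H₀: β₁ = 0.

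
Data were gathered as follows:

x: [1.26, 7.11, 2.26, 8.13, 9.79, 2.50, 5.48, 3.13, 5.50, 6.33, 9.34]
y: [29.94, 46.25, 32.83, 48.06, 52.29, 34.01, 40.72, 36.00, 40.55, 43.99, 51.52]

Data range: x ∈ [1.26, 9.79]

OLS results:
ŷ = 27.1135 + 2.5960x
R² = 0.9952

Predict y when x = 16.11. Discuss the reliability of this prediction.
ŷ = 68.9351 (extrapolation — x = 16.11 lies outside [1.26, 9.79], so reliability is low).

Prediction calculation:
ŷ = 27.1135 + 2.5960 × 16.11
ŷ = 68.9351

Reliability:
- Data range: x ∈ [1.26, 9.79]
- Prediction point: x = 16.11 is 6.32 units above the observed range → this is EXTRAPOLATION, not interpolation

Why that matters here:
- Real relationships often flatten, saturate, or turn nonlinear at extremes
- The linear relationship may not hold outside the observed range
- R² describes fit only over the sampled x values; it says nothing about behaviour beyond them

The R² = 0.9952 only validates the fit within [1.26, 9.79]; treat ŷ = 68.9351 with caution.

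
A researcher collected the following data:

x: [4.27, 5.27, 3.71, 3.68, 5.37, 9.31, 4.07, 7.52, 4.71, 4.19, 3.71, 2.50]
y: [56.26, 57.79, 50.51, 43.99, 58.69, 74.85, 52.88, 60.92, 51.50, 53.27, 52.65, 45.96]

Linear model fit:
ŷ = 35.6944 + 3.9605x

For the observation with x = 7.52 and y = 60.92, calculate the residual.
Residual = -4.5574

The residual is the difference between the actual value and the predicted value:

Residual = y - ŷ

Step 1: Calculate predicted value
ŷ = 35.6944 + 3.9605 × 7.52
ŷ = 65.4774

Step 2: Calculate residual
Residual = 60.92 - 65.4774
Residual = -4.5574

Sign check: y < ŷ, so the point is below the line and the fit overestimates here.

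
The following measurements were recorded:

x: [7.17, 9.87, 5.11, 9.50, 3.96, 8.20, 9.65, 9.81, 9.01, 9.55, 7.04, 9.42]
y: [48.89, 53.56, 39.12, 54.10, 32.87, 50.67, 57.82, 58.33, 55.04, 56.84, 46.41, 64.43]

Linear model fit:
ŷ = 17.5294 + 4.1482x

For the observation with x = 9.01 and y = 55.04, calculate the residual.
Residual = 0.1353

The residual is the difference between the actual value and the predicted value:

Residual = y - ŷ

Step 1: Calculate predicted value
ŷ = 17.5294 + 4.1482 × 9.01
ŷ = 54.9047

Step 2: Calculate residual
Residual = 55.04 - 54.9047
Residual = 0.1353

The residual is positive, so the observed y = 55.04 sits above the regression line (the line underestimates it by 0.1353).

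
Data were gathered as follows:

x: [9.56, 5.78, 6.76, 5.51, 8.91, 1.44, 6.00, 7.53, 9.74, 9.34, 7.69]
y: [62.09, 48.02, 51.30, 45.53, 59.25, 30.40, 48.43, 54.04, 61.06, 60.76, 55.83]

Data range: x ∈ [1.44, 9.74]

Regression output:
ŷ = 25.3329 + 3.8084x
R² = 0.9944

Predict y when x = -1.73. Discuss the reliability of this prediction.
ŷ = 18.7444, but this is extrapolation (below the data range [1.44, 9.74]) and may be unreliable.

Prediction calculation:
ŷ = 25.3329 + 3.8084 × (-1.73)
ŷ = 18.7444

Reliability:
- Data range: x ∈ [1.44, 9.74]
- Prediction point: x = -1.73 is 3.17 units below the observed range → this is EXTRAPOLATION, not interpolation

Why that matters here:
- Real relationships often flatten, saturate, or turn nonlinear at extremes
- There are no observations near this x to validate the fitted line there

The R² = 0.9944 only validates the fit within [1.44, 9.74]; treat ŷ = 18.7444 with caution.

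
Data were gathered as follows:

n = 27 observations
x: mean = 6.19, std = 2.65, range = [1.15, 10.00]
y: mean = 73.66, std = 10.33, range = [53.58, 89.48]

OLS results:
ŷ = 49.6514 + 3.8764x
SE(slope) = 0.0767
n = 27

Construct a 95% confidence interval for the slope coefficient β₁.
The 95% CI for β₁ is (3.7184, 4.0344)

Confidence interval for the slope:

The 95% CI for β₁ is: β̂₁ ± t*(α/2, n-2) × SE(β̂₁)

Step 1: Find critical t-value
- Confidence level = 0.95
- Degrees of freedom = n - 2 = 27 - 2 = 25
- t*(α/2, 25) = 2.0595

Step 2: Calculate margin of error
Margin = 2.0595 × 0.0767 = 0.1580

Step 3: Construct interval
CI = 3.8764 ± 0.1580
CI = (3.7184, 4.0344)

Interpretation: intervals built this way capture the true β₁ in 95% of repeated samples; here the plausible range for the per-unit effect of x on y is 3.7184 to 4.0344.
The interval does not include 0, suggesting a significant linear relationship.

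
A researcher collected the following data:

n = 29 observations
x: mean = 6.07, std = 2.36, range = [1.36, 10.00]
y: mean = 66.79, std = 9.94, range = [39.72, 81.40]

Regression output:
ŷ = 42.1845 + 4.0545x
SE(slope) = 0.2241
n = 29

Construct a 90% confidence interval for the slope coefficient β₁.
The 90% CI for β₁ is (3.6728, 4.4362)

Confidence interval for the slope:

The 90% CI for β₁ is: β̂₁ ± t*(α/2, n-2) × SE(β̂₁)

Step 1: Find critical t-value
- Confidence level = 0.9
- Degrees of freedom = n - 2 = 29 - 2 = 27
- t*(α/2, 27) = 1.7033

Step 2: Calculate margin of error
Margin = 1.7033 × 0.2241 = 0.3817

Step 3: Construct interval
CI = 4.0545 ± 0.3817
CI = (3.6728, 4.4362)

Interpretation: each one-unit increase in x is associated with a change in mean y of between 3.6728 and 4.4362, with 90% confidence.
The interval does not include 0, suggesting a significant linear relationship.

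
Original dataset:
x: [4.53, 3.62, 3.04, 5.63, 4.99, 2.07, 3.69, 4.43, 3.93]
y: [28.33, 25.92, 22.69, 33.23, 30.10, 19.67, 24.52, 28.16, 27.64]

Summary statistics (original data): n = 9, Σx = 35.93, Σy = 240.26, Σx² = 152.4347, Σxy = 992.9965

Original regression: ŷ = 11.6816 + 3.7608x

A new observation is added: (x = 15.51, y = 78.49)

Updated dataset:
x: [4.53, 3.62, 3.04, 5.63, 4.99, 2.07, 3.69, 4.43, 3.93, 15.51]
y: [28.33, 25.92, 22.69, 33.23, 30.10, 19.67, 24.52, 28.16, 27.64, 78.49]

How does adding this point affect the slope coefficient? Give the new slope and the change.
Adding the point moves β₁ from 3.7608 to 4.4453, i.e. it increases by 0.6845 (+18.2%).

The new point has HIGH LEVERAGE: x = 15.51 is far from the original mean x̄ = 35.93/9 ≈ 3.99 (original range [2.07, 5.63]).

Step 1: Update the sums with the new point (n goes from 9 to 10)
Σx  = 35.93 + 15.51 = 51.44
Σy  = 240.26 + 78.49 = 318.75
Σx² = 152.4347 + 15.51² = 152.4347 + 240.5601 = 392.9948
Σxy = 992.9965 + 15.51×78.49 = 992.9965 + 1217.3799 = 2210.3764

Step 2: Recompute the slope with b₁ = (nΣxy − ΣxΣy) / (nΣx² − (Σx)²)
Numerator   = 10×2210.3764 − 51.44×318.75 = 22103.7640 − 16396.5000 = 5707.2640
Denominator = 10×392.9948 − 51.44² = 3929.9480 − 2646.0736 = 1283.8744
b₁(new) = 5707.2640 / 1283.8744 = 4.4453

(Same formula on the original sums: (9×992.9965 − 35.93×240.26) / (9×152.4347 − 35.93²) = 304.4267 / 80.9474 = 3.7608, matching the given fit.)

Step 3: Change in slope
Δβ₁ = 4.4453 − 3.7608 = +0.6845
Relative change = +0.6845 / 3.7608 × 100% = +18.2%
→ the slope increases when the point is added.

A high-leverage point only changes the slope if it is off the original line; here y = 78.49 is above the original trend, so the slope increases.
In practice: refit with and without it and report both if conclusions differ.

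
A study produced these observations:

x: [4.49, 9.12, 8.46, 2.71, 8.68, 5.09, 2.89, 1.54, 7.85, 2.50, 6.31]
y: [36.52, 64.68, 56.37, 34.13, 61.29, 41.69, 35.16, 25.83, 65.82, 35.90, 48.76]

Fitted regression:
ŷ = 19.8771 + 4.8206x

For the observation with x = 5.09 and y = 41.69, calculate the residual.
Residual = -2.7240

The residual is the difference between the actual value and the predicted value:

Residual = y - ŷ

Step 1: Calculate predicted value
ŷ = 19.8771 + 4.8206 × 5.09
ŷ = 44.4140

Step 2: Calculate residual
Residual = 41.69 - 44.4140
Residual = -2.7240

Interpretation: the model overestimates the actual value by 2.7240 at this point (negative residual → observation lies below the fitted line).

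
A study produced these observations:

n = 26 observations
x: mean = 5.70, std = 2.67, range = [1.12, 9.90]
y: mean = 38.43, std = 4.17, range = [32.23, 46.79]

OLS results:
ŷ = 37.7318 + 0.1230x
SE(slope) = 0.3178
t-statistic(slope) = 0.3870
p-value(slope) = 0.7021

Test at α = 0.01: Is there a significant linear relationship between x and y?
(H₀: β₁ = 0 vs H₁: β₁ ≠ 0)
Since p-value = 0.7021 ≥ α = 0.01, fail to reject H₀ — the slope is not significantly different from 0.

Hypothesis test for the slope coefficient:

H₀: β₁ = 0 (no linear relationship)
H₁: β₁ ≠ 0 (linear relationship exists)

Test statistic: t = β̂₁ / SE(β̂₁) = 0.1230 / 0.3178 = 0.3870

The p-value (0.7021) is the probability, under H₀, of a t-statistic at least as extreme as |t| = 0.3870 (two-sided, df = n − 2 = 24).

Decision rule: reject H₀ if p-value < α.
p-value = 0.7021 ≥ α = 0.01 → fail to reject H₀.

At α = 0.01 the data do not provide convincing evidence of a nonzero slope.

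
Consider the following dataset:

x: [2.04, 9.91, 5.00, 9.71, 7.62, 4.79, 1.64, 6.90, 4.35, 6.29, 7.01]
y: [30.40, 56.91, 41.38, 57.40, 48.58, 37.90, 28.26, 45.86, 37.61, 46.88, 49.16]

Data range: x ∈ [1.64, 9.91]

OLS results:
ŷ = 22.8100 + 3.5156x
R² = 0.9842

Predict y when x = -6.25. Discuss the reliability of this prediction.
The equation gives ŷ = 0.8375; however x = -6.25 is 7.89 units below the observed range, so this extrapolated value should not be trusted.

Prediction calculation:
ŷ = 22.8100 + 3.5156 × (-6.25)
ŷ = 0.8375

Reliability:
- Data range: x ∈ [1.64, 9.91]
- Prediction point: x = -6.25 is 7.89 units below the observed range → this is EXTRAPOLATION, not interpolation

Why that matters here:
- The standard error of prediction grows with (x − x̄)², and x = -6.25 is far from x̄ = 5.93
- The linear relationship may not hold outside the observed range

Report the number if required, but flag clearly that it is an extrapolation.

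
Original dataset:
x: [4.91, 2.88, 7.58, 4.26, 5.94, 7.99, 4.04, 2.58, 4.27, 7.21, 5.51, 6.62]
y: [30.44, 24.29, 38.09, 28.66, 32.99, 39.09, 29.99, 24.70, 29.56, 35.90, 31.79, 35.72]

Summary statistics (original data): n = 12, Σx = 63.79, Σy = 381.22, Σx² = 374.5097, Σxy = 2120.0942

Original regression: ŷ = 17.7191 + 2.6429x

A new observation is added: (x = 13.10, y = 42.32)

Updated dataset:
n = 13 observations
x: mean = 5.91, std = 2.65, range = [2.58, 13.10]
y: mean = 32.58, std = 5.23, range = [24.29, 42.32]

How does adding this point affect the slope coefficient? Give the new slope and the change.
Adding the point moves β₁ from 2.6429 to 1.8546, i.e. it decreases by 0.7883 (-29.8%).

x = 13.10 lies well outside the original x-range [2.58, 7.99] (x̄ ≈ 5.32), so this observation has high leverage and can move the slope substantially.

Step 1: Update the sums with the new point (n goes from 12 to 13)
Σx  = 63.79 + 13.10 = 76.89
Σy  = 381.22 + 42.32 = 423.54
Σx² = 374.5097 + 13.10² = 374.5097 + 171.6100 = 546.1197
Σxy = 2120.0942 + 13.10×42.32 = 2120.0942 + 554.3920 = 2674.4862

Step 2: Recompute the slope with b₁ = (nΣxy − ΣxΣy) / (nΣx² − (Σx)²)
Numerator   = 13×2674.4862 − 76.89×423.54 = 34768.3206 − 32565.9906 = 2202.3300
Denominator = 13×546.1197 − 76.89² = 7099.5561 − 5912.0721 = 1187.4840
b₁(new) = 2202.3300 / 1187.4840 = 1.8546

(Same formula on the original sums: (12×2120.0942 − 63.79×381.22) / (12×374.5097 − 63.79²) = 1123.1066 / 424.9523 = 2.6429, matching the given fit.)

Step 3: Change in slope
Δβ₁ = 1.8546 − 2.6429 = -0.7883
Relative change = -0.7883 / 2.6429 × 100% = -29.8%
→ the slope decreases when the point is added.

A high-leverage point only changes the slope if it is off the original line; here y = 42.32 is below the original trend, so the slope decreases.
In practice: examine leverage (hᵢ) and Cook's distance rather than deleting it automatically.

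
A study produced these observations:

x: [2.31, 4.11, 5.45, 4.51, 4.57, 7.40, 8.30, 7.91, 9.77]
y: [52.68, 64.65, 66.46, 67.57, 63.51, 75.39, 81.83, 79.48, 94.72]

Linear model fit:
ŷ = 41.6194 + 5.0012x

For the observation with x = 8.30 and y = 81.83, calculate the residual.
Residual = -1.2994

The residual is the difference between the actual value and the predicted value:

Residual = y - ŷ

Step 1: Calculate predicted value
ŷ = 41.6194 + 5.0012 × 8.30
ŷ = 83.1294

Step 2: Calculate residual
Residual = 81.83 - 83.1294
Residual = -1.2994

Interpretation: the model overestimates the actual value by 1.2994 at this point (negative residual → observation lies below the fitted line).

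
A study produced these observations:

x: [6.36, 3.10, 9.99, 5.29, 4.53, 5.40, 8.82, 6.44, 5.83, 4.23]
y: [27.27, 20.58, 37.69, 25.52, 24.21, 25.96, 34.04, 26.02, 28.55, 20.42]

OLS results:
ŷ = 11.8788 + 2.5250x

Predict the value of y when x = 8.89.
ŷ = 34.3261

Plug x = 8.89 into the fitted line:

ŷ = 11.8788 + 2.5250 × 8.89
ŷ = 11.8788 + 22.4473
ŷ = 34.3261

This is the fitted mean response at that x — an individual observation would come with a wider prediction interval.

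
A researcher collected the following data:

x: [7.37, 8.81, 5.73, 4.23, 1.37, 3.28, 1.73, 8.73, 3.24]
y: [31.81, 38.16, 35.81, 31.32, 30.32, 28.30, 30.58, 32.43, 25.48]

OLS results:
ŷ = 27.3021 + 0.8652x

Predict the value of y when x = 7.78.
ŷ = 34.0334

x = 7.78 lies inside the observed range [1.37, 8.81], so the fitted equation applies directly:

ŷ = 27.3021 + 0.8652 × 7.78
ŷ = 27.3021 + 6.7313
ŷ = 34.0334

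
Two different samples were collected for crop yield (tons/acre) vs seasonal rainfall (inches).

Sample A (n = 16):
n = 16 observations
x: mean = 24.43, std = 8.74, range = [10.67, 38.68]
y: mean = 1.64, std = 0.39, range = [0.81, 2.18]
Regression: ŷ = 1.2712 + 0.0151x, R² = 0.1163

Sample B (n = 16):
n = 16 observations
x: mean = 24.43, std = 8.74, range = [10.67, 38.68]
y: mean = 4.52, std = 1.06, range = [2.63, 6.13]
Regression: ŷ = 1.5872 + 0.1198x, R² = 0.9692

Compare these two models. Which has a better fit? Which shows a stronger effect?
Model B has the better fit (R² = 0.9692 vs 0.1163). Model B shows the stronger effect (|β₁| = 0.1198 vs 0.0151).

Model Comparison:

Which explains more variance? (R²)
- Model A: R² = 0.1163 → 11.63% of variance in crop yield explained
- Model B: R² = 0.9692 → 96.92% of variance in crop yield explained
- 0.9692 > 0.1163 → Model B has the better fit

Strength of effect — compare |β₁|:
- Model A: β₁ = 0.0151 → predicted crop yield rises 0.0151 tons/acre per additional inch of rainfall
- Model B: β₁ = 0.1198 → predicted crop yield rises 0.1198 tons/acre per additional inch of rainfall
- |0.0151| < |0.1198| → Model B shows the stronger marginal effect

Notes:
- A steeper slope doesn't make a better model if the scatter around the line is large.
- The two samples could reflect different populations, time periods, or measurement quality.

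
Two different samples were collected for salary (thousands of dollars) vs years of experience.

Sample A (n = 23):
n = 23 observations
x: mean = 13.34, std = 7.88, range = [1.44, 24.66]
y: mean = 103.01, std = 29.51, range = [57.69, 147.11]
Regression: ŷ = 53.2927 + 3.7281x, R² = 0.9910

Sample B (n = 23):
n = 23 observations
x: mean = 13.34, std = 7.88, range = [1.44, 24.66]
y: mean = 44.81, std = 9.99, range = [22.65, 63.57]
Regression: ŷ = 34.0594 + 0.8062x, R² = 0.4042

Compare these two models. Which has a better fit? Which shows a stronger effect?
Model A has the better fit (R² = 0.9910 vs 0.4042). Model A shows the stronger effect (|β₁| = 3.7281 vs 0.8062).

Model Comparison:

Fit — compare R²:
- Model A: R² = 0.9910 → 99.10% of variance in salary explained
- Model B: R² = 0.4042 → 40.42% of variance in salary explained
- 0.9910 > 0.4042 → Model A has the better fit

Strength of effect — compare |β₁|:
- Model A: β₁ = 3.7281 → predicted salary rises 3.7281 thousand dollars per additional year of experience
- Model B: β₁ = 0.8062 → predicted salary rises 0.8062 thousand dollars per additional year of experience
- |3.7281| > |0.8062| → Model A shows the stronger marginal effect

Note: The two samples could reflect different populations, time periods, or measurement quality.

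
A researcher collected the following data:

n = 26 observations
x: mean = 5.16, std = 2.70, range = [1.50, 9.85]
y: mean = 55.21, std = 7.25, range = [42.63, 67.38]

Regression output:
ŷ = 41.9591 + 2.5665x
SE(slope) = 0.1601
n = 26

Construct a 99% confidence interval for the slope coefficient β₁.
The 99% CI for β₁ is (2.1187, 3.0143)

Confidence interval for the slope:

The 99% CI for β₁ is: β̂₁ ± t*(α/2, n-2) × SE(β̂₁)

Step 1: Find critical t-value
- Confidence level = 0.99
- Degrees of freedom = n - 2 = 26 - 2 = 24
- t*(α/2, 24) = 2.7969

Step 2: Calculate margin of error
Margin = 2.7969 × 0.1601 = 0.4478

Step 3: Construct interval
CI = 2.5665 ± 0.4478
CI = (2.1187, 3.0143)

Interpretation: each one-unit increase in x is associated with a change in mean y of between 2.1187 and 3.0143, with 99% confidence.
Both endpoints are positive, so the data support a genuinely positive slope at this confidence level.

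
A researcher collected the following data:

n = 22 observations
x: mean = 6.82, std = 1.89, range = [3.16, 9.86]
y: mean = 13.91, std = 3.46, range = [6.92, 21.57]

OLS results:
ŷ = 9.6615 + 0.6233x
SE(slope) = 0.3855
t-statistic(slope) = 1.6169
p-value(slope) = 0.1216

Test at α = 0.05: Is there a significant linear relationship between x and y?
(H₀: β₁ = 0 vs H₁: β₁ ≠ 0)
Fail to reject H₀: p-value = 0.1216 ≥ α = 0.05. The linear relationship is not significant at the 5% level.

Hypothesis test for the slope coefficient:

H₀: β₁ = 0 (no linear relationship)
H₁: β₁ ≠ 0 (linear relationship exists)

Test statistic: t = β̂₁ / SE(β̂₁) = 0.6233 / 0.3855 = 1.6169

With df = 20, the two-sided p-value for |t| = 1.6169 is 0.1216.

Decision rule: reject H₀ if p-value < α.
p-value = 0.1216 ≥ α = 0.05 → fail to reject H₀.

Conclusion: the linear association between x and y is not significant at the 5% level.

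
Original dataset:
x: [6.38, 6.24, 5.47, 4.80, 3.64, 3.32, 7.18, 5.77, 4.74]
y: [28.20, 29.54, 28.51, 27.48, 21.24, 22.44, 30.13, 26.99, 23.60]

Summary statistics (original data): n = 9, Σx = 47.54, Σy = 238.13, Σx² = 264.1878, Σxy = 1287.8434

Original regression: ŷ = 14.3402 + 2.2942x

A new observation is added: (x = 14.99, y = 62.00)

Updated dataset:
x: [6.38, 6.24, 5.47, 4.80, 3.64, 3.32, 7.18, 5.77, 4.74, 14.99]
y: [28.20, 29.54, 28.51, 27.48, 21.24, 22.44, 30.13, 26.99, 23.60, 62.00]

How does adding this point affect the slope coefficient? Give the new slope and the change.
New slope β₁ = 3.4786 versus 2.2942 before: a change of +1.1844 (+51.6%).

x = 14.99 lies well outside the original x-range [3.32, 7.18] (x̄ ≈ 5.28), so this observation has high leverage and can move the slope substantially.

Step 1: Update the sums with the new point (n goes from 9 to 10)
Σx  = 47.54 + 14.99 = 62.53
Σy  = 238.13 + 62.00 = 300.13
Σx² = 264.1878 + 14.99² = 264.1878 + 224.7001 = 488.8879
Σxy = 1287.8434 + 14.99×62.00 = 1287.8434 + 929.3800 = 2217.2234

Step 2: Recompute the slope with b₁ = (nΣxy − ΣxΣy) / (nΣx² − (Σx)²)
Numerator   = 10×2217.2234 − 62.53×300.13 = 22172.2340 − 18767.1289 = 3405.1051
Denominator = 10×488.8879 − 62.53² = 4888.8790 − 3910.0009 = 978.8781
b₁(new) = 3405.1051 / 978.8781 = 3.4786

(Same formula on the original sums: (9×1287.8434 − 47.54×238.13) / (9×264.1878 − 47.54²) = 269.8904 / 117.6386 = 2.2942, matching the given fit.)

Step 3: Change in slope
Δβ₁ = 3.4786 − 2.2942 = +1.1844
Relative change = +1.1844 / 2.2942 × 100% = +51.6%
→ the slope increases when the point is added.

A high-leverage point only changes the slope if it is off the original line; here y = 62.00 is above the original trend, so the slope increases.
In practice: check such a point for data-entry or measurement error; examine leverage (hᵢ) and Cook's distance rather than deleting it automatically.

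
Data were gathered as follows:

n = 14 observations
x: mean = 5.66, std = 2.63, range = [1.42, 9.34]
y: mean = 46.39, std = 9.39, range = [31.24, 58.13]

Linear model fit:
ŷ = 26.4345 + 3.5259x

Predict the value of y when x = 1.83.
ŷ = 32.8869

x = 1.83 lies inside the observed range [1.42, 9.34], so the fitted equation applies directly:

ŷ = 26.4345 + 3.5259 × 1.83
ŷ = 26.4345 + 6.4524
ŷ = 32.8869

This is the fitted mean response at that x — an individual observation would come with a wider prediction interval.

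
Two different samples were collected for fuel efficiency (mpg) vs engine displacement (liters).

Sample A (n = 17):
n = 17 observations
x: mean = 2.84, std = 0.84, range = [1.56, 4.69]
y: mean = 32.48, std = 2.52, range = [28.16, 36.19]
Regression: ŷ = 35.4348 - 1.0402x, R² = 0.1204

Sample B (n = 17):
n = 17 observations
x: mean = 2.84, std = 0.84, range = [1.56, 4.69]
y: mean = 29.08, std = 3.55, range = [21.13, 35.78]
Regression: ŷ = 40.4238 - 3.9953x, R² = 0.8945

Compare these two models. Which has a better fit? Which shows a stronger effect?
Model B has the better fit (R² = 0.8945 vs 0.1204). Model B shows the stronger effect (|β₁| = 3.9953 vs 1.0402).

Model Comparison:

Goodness of fit (R²):
- Model A: R² = 0.1204 → 12.04% of variance in fuel efficiency explained
- Model B: R² = 0.8945 → 89.45% of variance in fuel efficiency explained
- 0.8945 > 0.1204 → Model B has the better fit

Effect size (slope magnitude):
- Model A: β₁ = -1.0402 → predicted fuel efficiency falls 1.0402 mpg per additional liter of engine displacement
- Model B: β₁ = -3.9953 → predicted fuel efficiency falls 3.9953 mpg per additional liter of engine displacement
- |-1.0402| < |-3.9953| → Model B shows the stronger marginal effect

Note: A better fit (higher R²) doesn't necessarily mean a more important relationship.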